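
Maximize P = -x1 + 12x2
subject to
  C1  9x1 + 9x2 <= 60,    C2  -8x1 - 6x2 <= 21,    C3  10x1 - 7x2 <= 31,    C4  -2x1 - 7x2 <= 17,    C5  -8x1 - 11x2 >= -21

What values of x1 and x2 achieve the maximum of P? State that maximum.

Corner points and P = -x1 + 12x2:
  (-45/44, -47/22) → P = -1083/44
  (-357/40, 42/5) → P = 4389/40
  (7/6, -58/21) → P = -1441/42
  (244/83, -19/83) → P = -472/83

x1 = -357/40, x2 = 42/5, maximum P = 4389/40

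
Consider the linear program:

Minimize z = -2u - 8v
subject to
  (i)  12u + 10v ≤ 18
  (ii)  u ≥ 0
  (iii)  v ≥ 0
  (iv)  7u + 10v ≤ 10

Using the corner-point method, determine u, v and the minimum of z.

u = 0, v = 1, minimum z = -8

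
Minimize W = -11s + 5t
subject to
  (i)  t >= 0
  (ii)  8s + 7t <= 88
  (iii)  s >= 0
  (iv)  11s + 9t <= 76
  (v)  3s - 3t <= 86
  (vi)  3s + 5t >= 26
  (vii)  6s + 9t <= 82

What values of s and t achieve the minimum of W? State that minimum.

s = 73/14, t = 29/14, minimum W = -47

Corner points and W = -11s + 5t:
  (0, 76/9) → W = 380/9
  (0, 26/5) → W = 26
  (73/14, 29/14) → W = -47

At the optimal vertex, 11s + 9t = 76 and 3s + 5t = 26.
Solving simultaneously gives s = 73/14, t = 29/14.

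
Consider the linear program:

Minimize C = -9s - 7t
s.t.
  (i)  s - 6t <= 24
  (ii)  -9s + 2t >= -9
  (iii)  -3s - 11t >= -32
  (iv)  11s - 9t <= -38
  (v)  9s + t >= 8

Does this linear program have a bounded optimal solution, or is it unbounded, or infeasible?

The boundaries s - 6t = 24 and 11s - 9t = -38 meet at (-148/19, -302/57), but that point violates 9s + t ≥ 8. Every candidate vertex is excluded by some other constraint, so the feasible region is empty.

infeasible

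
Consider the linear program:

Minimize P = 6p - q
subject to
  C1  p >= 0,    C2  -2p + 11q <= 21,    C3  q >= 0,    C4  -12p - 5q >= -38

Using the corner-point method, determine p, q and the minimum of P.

p = 0, q = 21/11, minimum P = -21/11

Extreme points and P = 6p - q:
  (0, 21/11) → P = -21/11
  (0, 0) → P = 0
  (313/142, 164/71) → P = 775/71
  (19/6, 0) → P = 19

At the optimal vertex, p = 0 and -2p + 11q = 21.
Solving simultaneously gives p = 0, q = 21/11.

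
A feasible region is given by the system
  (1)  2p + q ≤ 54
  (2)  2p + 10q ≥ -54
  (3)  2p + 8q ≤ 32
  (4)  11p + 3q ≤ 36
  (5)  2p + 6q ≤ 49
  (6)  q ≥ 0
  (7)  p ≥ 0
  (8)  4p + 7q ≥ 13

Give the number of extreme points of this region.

The feasible vertices (each the meet of two boundaries and inside every other half-plane) are:
  (96/41, 140/41)
  (0, 4)
  (36/11, 0)
  (13/4, 0)
  (0, 13/7)

5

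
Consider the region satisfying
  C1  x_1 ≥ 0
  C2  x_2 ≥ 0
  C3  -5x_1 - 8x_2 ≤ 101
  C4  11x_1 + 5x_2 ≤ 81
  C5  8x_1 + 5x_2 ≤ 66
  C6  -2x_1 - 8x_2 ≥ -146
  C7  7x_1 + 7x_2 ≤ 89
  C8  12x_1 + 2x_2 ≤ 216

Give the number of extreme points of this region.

Pairwise boundary intersections that survive every other constraint:
  (0, 0)
  (0, 89/7)
  (81/11, 0)
  (5, 26/5)
  (17/21, 250/21)

5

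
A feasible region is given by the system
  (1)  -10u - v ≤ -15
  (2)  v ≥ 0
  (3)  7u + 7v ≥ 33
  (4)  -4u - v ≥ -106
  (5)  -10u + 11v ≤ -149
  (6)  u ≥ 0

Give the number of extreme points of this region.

3

The feasible vertices (each the meet of two boundaries and inside every other half-plane) are:
  (53/2, 0)
  (149/10, 0)
  (1315/54, 232/27)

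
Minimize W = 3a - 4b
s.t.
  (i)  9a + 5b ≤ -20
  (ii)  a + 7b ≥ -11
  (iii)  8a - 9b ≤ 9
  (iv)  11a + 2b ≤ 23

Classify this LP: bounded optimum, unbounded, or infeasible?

From the feasible point (-85/58, -79/58), moving in the direction (-7, 1) keeps every constraint satisfied while W decreases without bound.

unbounded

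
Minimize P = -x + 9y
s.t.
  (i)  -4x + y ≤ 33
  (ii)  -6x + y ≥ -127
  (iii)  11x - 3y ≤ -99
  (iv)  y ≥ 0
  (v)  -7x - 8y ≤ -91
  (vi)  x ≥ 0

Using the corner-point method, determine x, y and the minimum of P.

x = 0, y = 33, minimum P = 297

Extreme points and P = -x + 9y:
  (80, 353) → P = 3097
  (0, 33) → P = 297
  (480/7, 1991/7) → P = 17439/7

At the optimal vertex, -4x + y = 33 and 11x - 3y = -99.
Solving simultaneously gives x = 0, y = 33.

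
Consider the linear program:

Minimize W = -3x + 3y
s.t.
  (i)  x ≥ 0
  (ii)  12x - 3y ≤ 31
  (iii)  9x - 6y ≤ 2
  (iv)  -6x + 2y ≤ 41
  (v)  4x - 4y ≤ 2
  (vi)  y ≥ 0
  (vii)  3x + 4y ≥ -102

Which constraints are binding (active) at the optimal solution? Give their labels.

(iii) and (vi)

Corner points and W = -3x + 3y:
  (0, 41/2) → W = 123/2
  (0, 0) → W = 0
  (4, 17/3) → W = 5
  (185/6, 113) → W = 493/2
  (2/9, 0) → W = -2/3

The minimum is at (2/9, 0). Substituting into each constraint, equality holds for (iii) and (vi); the remaining constraints have slack.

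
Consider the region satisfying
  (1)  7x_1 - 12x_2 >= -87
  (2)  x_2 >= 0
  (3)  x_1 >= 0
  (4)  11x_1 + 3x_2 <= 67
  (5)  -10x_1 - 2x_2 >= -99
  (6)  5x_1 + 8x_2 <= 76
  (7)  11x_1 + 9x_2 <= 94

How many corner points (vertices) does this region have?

5

Intersecting each pair of boundary lines and keeping only the points that satisfy every inequality leaves:
  (0, 29/4)
  (23/13, 323/39)
  (0, 0)
  (67/11, 0)
  (107/22, 9/2)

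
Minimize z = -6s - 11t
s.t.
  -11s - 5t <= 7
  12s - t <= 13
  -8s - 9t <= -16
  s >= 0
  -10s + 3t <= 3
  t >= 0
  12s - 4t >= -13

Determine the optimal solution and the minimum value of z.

Feasible corners and z = -6s - 11t:
  (133/116, 22/29) → z = -883/58
  (21/13, 83/13) → z = -1039/13
  (7/38, 92/57) → z = -1075/57

The binding constraints are 12s - t = 13 and -10s + 3t = 3.
Solving simultaneously gives s = 21/13, t = 83/13.

s = 21/13, t = 83/13, minimum z = -1039/13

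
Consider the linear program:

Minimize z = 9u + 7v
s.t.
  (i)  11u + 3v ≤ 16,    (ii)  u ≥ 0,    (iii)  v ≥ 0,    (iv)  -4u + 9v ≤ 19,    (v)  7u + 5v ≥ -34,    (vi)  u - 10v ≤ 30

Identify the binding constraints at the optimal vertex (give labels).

Feasible corners and z = 9u + 7v:
  (16/11, 0) → z = 144/11
  (29/37, 91/37) → z = 898/37
  (0, 0) → z = 0
  (0, 19/9) → z = 133/9

The minimum is at (0, 0). Substituting into each constraint, equality holds for (ii) and (iii); the remaining constraints have slack.

(ii) and (iii)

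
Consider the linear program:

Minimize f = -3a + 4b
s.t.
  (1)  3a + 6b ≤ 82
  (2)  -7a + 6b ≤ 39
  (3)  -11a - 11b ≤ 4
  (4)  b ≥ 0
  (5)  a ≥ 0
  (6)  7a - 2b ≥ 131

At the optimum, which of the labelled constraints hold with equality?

Feasible corners and f = -3a + 4b:
  (82/3, 0) → f = -82
  (475/24, 181/48) → f = -1063/24
  (131/7, 0) → f = -393/7

The minimum is at (82/3, 0). Substituting into each constraint, equality holds for (1) and (4); the remaining constraints have slack.

(1) and (4)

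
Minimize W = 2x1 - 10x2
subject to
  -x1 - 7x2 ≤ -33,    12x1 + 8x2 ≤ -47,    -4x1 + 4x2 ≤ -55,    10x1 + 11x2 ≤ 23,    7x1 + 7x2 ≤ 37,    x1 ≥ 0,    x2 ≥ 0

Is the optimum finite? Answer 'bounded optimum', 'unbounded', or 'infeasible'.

infeasible

The boundaries x1 = 0 and x2 = 0 meet at (0, 0), but that point violates -x1 - 7x2 ≤ -33. Every candidate vertex is excluded by some other constraint, so the feasible region is empty.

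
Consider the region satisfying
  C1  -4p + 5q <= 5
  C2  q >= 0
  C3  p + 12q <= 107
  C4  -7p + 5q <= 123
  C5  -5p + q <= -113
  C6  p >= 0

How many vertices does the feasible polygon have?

Pairwise boundary intersections that survive every other constraint:
  (107, 0)
  (113/5, 0)
  (1463/61, 422/61)

3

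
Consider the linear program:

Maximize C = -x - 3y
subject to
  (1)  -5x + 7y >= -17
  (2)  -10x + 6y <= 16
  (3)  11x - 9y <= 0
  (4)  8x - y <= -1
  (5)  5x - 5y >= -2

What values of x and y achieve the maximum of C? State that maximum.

x = -107/20, y = -25/4, maximum C = 241/10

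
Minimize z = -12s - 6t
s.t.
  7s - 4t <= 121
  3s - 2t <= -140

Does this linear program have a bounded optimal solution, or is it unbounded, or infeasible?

unbounded

From the feasible point (401, 1343/2), moving in the direction (4, 7) keeps every constraint satisfied while z decreases without bound.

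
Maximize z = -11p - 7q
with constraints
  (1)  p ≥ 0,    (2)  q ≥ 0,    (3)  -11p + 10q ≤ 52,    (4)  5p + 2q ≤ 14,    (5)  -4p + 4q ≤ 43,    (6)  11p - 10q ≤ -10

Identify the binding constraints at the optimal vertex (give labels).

(1) and (6)

Feasible corners and z = -11p - 7q:
  (0, 26/5) → z = -182/5
  (0, 1) → z = -7
  (1/2, 23/4) → z = -183/4
  (5/3, 17/6) → z = -229/6

The maximum is at (0, 1). Substituting into each constraint, equality holds for (1) and (6); the remaining constraints have slack.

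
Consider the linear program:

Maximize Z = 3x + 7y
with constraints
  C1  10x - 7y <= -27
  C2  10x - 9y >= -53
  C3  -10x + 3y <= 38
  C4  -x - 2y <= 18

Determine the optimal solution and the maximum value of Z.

x = 32/5, y = 13, maximum Z = 551/5

Feasible corners and Z = 3x + 7y:
  (32/5, 13) → Z = 551/5
  (-37/8, -11/4) → Z = -265/8
  (-61/20, 5/2) → Z = 167/20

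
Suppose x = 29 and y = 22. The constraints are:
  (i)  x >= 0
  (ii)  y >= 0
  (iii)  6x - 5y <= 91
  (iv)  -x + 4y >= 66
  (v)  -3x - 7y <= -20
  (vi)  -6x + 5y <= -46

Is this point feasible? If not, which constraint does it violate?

Constraint (iv): -x + 4y = 59, which is not ≥ 66. All other constraints are satisfied.

not feasible — violates (iv)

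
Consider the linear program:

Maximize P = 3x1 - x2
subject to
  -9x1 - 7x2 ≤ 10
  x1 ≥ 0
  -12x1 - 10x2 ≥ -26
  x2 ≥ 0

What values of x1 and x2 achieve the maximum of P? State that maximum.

x1 = 13/6, x2 = 0, maximum P = 13/2

Feasible corners and P = 3x1 - x2:
  (0, 13/5) → P = -13/5
  (0, 0) → P = 0
  (13/6, 0) → P = 13/2

The optimum lies where -12x1 - 10x2 = -26 and x2 = 0.
Solving simultaneously gives x1 = 13/6, x2 = 0.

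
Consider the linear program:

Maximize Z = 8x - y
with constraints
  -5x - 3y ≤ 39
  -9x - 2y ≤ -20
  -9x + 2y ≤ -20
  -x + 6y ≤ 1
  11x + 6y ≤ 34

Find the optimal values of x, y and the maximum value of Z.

Vertices and Z = 8x - y:
  (138/17, -451/17) → Z = 1555/17
  (112, -599/3) → Z = 3287/3
  (20/9, 0) → Z = 160/9
  (61/26, 29/52) → Z = 947/52
  (11/4, 5/8) → Z = 171/8

The optimum lies where -5x - 3y = 39 and 11x + 6y = 34.
Solving simultaneously gives x = 112, y = -599/3.

x = 112, y = -599/3, maximum Z = 3287/3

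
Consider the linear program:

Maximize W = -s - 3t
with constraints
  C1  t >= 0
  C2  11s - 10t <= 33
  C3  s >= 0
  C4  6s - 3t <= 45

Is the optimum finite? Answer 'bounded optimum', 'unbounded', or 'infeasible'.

bounded optimum

Feasible corners and W = -s - 3t:
  (3, 0) → W = -3
  (0, 0) → W = 0
  (13, 11) → W = -46
The feasible region has finitely many vertices and no improving ray; the maximum is 0 at (0, 0).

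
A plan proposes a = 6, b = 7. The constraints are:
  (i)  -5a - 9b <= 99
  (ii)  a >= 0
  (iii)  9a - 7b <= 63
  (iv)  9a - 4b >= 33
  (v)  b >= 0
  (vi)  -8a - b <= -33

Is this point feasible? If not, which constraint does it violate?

not feasible — violates (iv)

Constraint (iv): 9a - 4b = 26, which is not ≥ 33. All other constraints are satisfied.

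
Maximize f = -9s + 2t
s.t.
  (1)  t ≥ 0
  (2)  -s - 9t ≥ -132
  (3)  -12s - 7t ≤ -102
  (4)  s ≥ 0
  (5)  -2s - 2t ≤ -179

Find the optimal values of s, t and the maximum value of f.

s = 1347/16, t = 85/16, maximum f = -11953/16

Corner points and f = -9s + 2t:
  (132, 0) → f = -1188
  (179/2, 0) → f = -1611/2
  (1347/16, 85/16) → f = -11953/16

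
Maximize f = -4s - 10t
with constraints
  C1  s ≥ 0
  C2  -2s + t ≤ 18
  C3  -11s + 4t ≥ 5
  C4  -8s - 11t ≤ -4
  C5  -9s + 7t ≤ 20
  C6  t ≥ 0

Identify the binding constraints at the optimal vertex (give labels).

C1 and C3

Vertices and f = -4s - 10t:
  (0, 5/4) → f = -25/2
  (0, 20/7) → f = -200/7
  (45/41, 175/41) → f = -1930/41

The maximum is at (0, 5/4). Substituting into each constraint, equality holds for C1 and C3; the remaining constraints have slack.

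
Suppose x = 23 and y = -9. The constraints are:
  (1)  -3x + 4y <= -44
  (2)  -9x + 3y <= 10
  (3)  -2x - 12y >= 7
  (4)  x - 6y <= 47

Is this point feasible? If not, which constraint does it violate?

not feasible — violates (4)

Constraint (4): x - 6y = 77, which is not ≤ 47. All other constraints are satisfied.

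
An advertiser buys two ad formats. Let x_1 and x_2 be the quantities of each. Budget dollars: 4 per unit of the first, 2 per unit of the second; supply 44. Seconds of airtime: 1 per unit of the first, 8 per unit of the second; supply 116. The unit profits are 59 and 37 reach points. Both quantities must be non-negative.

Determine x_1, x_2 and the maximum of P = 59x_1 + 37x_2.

x_1 = 4, x_2 = 14, maximum P = 754

Corner points and P = 59x_1 + 37x_2:
  (0, 0) → P = 0
  (0, 29/2) → P = 1073/2
  (11, 0) → P = 649
  (4, 14) → P = 754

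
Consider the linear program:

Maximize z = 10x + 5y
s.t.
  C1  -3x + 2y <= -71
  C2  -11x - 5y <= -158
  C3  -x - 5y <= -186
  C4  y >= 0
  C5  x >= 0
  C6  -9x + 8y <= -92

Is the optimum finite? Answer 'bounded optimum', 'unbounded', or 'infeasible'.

From the feasible point (727/17, 487/17), moving in the direction (8, 9) keeps every constraint satisfied while z increases without bound.

unbounded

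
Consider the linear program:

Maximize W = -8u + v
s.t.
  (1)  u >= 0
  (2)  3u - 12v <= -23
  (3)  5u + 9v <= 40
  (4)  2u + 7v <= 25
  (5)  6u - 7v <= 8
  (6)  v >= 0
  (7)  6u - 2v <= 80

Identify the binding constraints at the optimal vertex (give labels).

(1) and (4)

Vertices and W = -8u + v:
  (0, 23/12) → W = 23/12
  (0, 25/7) → W = 25/7
  (139/45, 121/45) → W = -991/45

The maximum is at (0, 25/7). Substituting into each constraint, equality holds for (1) and (4); the remaining constraints have slack.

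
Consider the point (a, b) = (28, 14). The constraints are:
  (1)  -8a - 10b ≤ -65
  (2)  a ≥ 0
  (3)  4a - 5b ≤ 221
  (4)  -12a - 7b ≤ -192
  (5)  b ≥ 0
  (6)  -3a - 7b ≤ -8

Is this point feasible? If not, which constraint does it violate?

(1): -364 ≤ -65 ✓
(2): 28 ≥ 0 ✓
(3): 42 ≤ 221 ✓
(4): -434 ≤ -192 ✓
(5): 14 ≥ 0 ✓
(6): -182 ≤ -8 ✓

feasible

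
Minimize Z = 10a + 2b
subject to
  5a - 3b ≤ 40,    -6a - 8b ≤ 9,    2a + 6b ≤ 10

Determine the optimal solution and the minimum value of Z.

Feasible corners and Z = 10a + 2b:
  (293/58, -285/58) → Z = 1180/29
  (15/2, -5/6) → Z = 220/3
  (-67/10, 39/10) → Z = -296/5

a = -67/10, b = 39/10, minimum Z = -296/5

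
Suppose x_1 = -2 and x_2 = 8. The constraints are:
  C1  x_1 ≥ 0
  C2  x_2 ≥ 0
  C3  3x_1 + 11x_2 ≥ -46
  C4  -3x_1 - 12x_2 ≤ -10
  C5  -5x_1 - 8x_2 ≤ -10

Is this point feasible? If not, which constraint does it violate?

Constraint C1: x_1 = -2, which is not ≥ 0. All other constraints are satisfied.

not feasible — violates C1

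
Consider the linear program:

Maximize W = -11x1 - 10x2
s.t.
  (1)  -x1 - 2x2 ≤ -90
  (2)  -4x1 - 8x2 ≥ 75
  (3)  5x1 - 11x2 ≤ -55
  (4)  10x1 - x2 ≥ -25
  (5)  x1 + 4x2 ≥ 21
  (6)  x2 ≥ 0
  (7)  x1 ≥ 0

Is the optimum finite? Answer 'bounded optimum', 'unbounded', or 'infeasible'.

infeasible

Constraints -x1 - 2x2 ≤ -90 and -4x1 - 8x2 ≥ 75 have parallel boundaries but demand opposite sides — no point can satisfy both, so the region is empty.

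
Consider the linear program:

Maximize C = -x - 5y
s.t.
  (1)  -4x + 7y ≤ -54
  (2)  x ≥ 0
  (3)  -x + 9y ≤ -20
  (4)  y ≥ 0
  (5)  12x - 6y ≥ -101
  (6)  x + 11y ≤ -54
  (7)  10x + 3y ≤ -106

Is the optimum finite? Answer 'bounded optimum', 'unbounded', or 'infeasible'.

The boundaries x = 0 and 10x + 3y = -106 meet at (0, -106/3), but that point violates y ≥ 0. Every candidate vertex is excluded by some other constraint, so the feasible region is empty.

infeasible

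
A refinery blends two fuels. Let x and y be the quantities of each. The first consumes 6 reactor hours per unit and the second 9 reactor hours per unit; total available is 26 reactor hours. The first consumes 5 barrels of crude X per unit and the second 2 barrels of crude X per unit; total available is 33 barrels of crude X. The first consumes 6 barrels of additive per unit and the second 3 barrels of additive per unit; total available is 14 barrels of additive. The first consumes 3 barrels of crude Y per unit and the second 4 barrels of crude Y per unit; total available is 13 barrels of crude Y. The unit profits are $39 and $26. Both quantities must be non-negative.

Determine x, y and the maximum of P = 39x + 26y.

Extreme points and P = 39x + 26y:
  (0, 0) → P = 0
  (0, 26/9) → P = 676/9
  (7/3, 0) → P = 91
  (4/3, 2) → P = 104

x = 4/3, y = 2, maximum P = 104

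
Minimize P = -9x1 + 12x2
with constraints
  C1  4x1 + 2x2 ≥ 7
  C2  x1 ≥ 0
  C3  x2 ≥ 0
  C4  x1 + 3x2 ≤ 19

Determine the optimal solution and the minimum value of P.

x1 = 19, x2 = 0, minimum P = -171

Extreme points and P = -9x1 + 12x2:
  (0, 7/2) → P = 42
  (7/4, 0) → P = -63/4
  (0, 19/3) → P = 76
  (19, 0) → P = -171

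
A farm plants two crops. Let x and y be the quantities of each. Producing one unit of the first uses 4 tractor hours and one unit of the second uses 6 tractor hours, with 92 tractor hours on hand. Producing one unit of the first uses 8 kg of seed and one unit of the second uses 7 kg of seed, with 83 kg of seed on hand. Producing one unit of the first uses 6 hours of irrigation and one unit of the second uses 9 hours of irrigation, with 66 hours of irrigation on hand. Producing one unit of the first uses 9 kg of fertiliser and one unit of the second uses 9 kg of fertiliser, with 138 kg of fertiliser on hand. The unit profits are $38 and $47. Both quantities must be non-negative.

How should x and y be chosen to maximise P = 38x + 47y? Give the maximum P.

x = 19/2, y = 1, maximum P = 408

Vertices and P = 38x + 47y:
  (0, 0) → P = 0
  (0, 22/3) → P = 1034/3
  (83/8, 0) → P = 1577/4
  (19/2, 1) → P = 408

At the optimal vertex, 8x + 7y = 83 and 6x + 9y = 66.
Solving simultaneously gives x = 19/2, y = 1.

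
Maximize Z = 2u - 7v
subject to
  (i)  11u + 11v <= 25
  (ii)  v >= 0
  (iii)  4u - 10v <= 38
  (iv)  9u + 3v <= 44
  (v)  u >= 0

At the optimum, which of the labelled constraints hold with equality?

Feasible corners and Z = 2u - 7v:
  (25/11, 0) → Z = 50/11
  (0, 25/11) → Z = -175/11
  (0, 0) → Z = 0

The maximum is at (25/11, 0). Substituting into each constraint, equality holds for (i) and (ii); the remaining constraints have slack.

(i) and (ii)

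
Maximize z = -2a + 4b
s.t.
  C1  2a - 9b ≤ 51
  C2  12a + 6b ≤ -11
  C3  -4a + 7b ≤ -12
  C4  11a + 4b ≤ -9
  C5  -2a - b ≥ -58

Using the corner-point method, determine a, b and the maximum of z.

Corner points and z = -2a + 4b:
  (-249/22, -90/11) → z = -111/11
  (123/107, -579/107) → z = -2562/107
  (-5/31, -56/31) → z = -214/31

The optimum lies where -4a + 7b = -12 and 11a + 4b = -9.
Solving simultaneously gives a = -5/31, b = -56/31.

a = -5/31, b = -56/31, maximum z = -214/31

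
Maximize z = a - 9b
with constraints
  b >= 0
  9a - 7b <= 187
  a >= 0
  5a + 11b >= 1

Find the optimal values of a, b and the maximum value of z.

Extreme points and z = a - 9b:
  (187/9, 0) → z = 187/9
  (1/5, 0) → z = 1/5
  (0, 1/11) → z = -9/11
The feasible region is unbounded (it extends along (0, 1), (7, 9)), but z strictly decreases along every unbounded feasible direction, so there is no improving ray and the maximum is attained at a vertex.

a = 187/9, b = 0, maximum z = 187/9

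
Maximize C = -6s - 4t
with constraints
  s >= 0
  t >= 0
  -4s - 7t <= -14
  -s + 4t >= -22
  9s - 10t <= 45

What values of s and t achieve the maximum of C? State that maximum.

Corner points and C = -6s - 4t:
  (0, 2) → C = -8
  (7/2, 0) → C = -21
  (5, 0) → C = -30
The feasible region is unbounded (it extends along (0, 1), (10, 9)), but C strictly decreases along every unbounded feasible direction, so there is no improving ray and the maximum is attained at a vertex.

At the optimal vertex, s = 0 and -4s - 7t = -14.
Solving simultaneously gives s = 0, t = 2.

s = 0, t = 2, maximum C = -8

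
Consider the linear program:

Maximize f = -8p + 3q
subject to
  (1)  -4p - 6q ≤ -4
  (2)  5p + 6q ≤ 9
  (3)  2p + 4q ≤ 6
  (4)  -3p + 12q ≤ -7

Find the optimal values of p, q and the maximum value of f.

p = 15/11, q = -8/33, maximum f = -128/11

Corner points and f = -8p + 3q:
  (5, -8/3) → f = -48
  (15/11, -8/33) → f = -128/11
  (25/13, -4/39) → f = -204/13

At the optimal vertex, -4p - 6q = -4 and -3p + 12q = -7.
Solving simultaneously gives p = 15/11, q = -8/33.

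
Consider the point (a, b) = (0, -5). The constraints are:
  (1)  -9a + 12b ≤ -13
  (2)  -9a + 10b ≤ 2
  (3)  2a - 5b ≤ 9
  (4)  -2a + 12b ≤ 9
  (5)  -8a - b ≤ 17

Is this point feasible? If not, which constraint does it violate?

Constraint (3): 2a - 5b = 25, which is not ≤ 9. All other constraints are satisfied.

not feasible — violates (3)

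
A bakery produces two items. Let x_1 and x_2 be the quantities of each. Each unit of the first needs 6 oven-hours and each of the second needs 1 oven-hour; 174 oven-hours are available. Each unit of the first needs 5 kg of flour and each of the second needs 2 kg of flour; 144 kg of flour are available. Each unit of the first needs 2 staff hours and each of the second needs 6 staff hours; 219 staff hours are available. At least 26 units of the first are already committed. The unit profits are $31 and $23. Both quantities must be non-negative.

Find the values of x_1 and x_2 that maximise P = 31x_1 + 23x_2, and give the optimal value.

Corner points and P = 31x_1 + 23x_2:
  (144/5, 0) → P = 4464/5
  (26, 0) → P = 806
  (26, 7) → P = 967

At the optimal vertex, 5x_1 + 2x_2 = 144 and x_1 = 26.
Solving simultaneously gives x_1 = 26, x_2 = 7.

x_1 = 26, x_2 = 7, maximum P = 967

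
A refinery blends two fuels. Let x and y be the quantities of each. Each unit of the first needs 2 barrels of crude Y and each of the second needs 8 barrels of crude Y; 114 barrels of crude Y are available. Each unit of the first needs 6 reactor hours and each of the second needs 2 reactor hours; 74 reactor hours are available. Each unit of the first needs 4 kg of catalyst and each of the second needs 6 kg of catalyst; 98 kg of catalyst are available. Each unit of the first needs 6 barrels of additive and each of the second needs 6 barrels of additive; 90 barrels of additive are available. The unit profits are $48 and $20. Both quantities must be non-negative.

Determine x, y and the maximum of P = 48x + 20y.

Extreme points and P = 48x + 20y:
  (0, 0) → P = 0
  (0, 57/4) → P = 285
  (37/3, 0) → P = 592
  (1, 14) → P = 328
  (11, 4) → P = 608

The optimum lies where 6x + 2y = 74 and 6x + 6y = 90.
Solving simultaneously gives x = 11, y = 4.

x = 11, y = 4, maximum P = 608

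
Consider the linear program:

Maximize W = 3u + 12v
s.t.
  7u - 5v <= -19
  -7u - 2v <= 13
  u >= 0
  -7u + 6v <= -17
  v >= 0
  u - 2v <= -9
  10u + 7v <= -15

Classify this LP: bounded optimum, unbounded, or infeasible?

infeasible

The boundaries u - 2v = -9 and 10u + 7v = -15 meet at (-31/9, 25/9), but that point violates -7u - 2v ≤ 13. Every candidate vertex is excluded by some other constraint, so the feasible region is empty.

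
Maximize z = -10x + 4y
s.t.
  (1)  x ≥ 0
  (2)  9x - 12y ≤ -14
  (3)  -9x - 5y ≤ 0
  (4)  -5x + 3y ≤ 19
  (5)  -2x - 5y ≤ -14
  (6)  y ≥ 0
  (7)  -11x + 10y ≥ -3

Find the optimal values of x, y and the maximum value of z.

x = 0, y = 19/3, maximum z = 76/3

The feasible region is unbounded (it extends along (10, 11), (3, 5)), but z strictly decreases along every unbounded feasible direction, so there is no improving ray and the maximum is attained at a vertex.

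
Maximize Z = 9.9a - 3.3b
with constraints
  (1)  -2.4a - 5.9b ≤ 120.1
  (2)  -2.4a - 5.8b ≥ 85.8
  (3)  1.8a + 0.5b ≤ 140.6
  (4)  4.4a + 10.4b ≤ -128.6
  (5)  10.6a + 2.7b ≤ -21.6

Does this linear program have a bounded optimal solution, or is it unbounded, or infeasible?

bounded optimum

Feasible corners and Z = 9.9a - 3.3b:
  (19683/5606, -61061/2803) → Z = 5978643/56060
  (5319/2750, -21441/1375) → Z = 70.6068
The feasible region has finitely many vertices and no improving ray; the maximum is 5978643/56060 at (19683/5606, -61061/2803).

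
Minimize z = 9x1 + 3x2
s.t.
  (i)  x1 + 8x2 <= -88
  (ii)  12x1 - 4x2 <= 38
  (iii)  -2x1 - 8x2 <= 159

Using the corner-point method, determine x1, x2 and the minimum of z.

Vertices and z = 9x1 + 3x2:
  (-12/25, -547/50) → z = -1857/50
  (-71, -17/8) → z = -5163/8
  (-83/26, -248/13) → z = -2235/26

The optimum lies where x1 + 8x2 = -88 and -2x1 - 8x2 = 159.
Solving simultaneously gives x1 = -71, x2 = -17/8.

x1 = -71, x2 = -17/8, minimum z = -5163/8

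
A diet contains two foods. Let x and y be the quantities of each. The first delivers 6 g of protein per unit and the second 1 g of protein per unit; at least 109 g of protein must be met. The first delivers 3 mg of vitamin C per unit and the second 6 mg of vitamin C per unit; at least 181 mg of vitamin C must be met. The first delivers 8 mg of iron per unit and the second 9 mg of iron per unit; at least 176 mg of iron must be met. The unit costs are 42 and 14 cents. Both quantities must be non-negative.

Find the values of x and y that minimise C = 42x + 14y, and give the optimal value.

Extreme points and C = 42x + 14y:
  (0, 109) → C = 1526
  (181/3, 0) → C = 2534
  (43/3, 23) → C = 924
The feasible region is unbounded (it extends along (0, 1), (1, 0)), but C strictly increases along every unbounded feasible direction, so there is no improving ray and the minimum is attained at a vertex.

x = 43/3, y = 23, minimum C = 924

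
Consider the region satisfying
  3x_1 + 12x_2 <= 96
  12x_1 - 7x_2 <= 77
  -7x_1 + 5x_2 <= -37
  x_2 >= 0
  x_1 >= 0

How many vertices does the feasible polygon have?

The feasible vertices (each the meet of two boundaries and inside every other half-plane) are:
  (532/55, 307/55)
  (28/3, 17/3)
  (77/12, 0)
  (37/7, 0)

4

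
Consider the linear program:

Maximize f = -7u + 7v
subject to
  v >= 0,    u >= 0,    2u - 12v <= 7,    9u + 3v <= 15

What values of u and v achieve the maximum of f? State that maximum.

Feasible corners and f = -7u + 7v:
  (0, 0) → f = 0
  (5/3, 0) → f = -35/3
  (0, 5) → f = 35

At the optimal vertex, u = 0 and 9u + 3v = 15.
Solving simultaneously gives u = 0, v = 5.

u = 0, v = 5, maximum f = 35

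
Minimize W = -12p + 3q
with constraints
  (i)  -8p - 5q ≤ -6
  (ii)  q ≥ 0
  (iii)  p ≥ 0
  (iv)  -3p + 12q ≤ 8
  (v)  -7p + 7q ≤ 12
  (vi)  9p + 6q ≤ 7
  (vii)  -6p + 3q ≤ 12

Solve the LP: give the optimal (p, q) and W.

Corner points and W = -12p + 3q:
  (3/4, 0) → W = -9
  (1/3, 2/3) → W = -2
  (7/9, 0) → W = -28/3

The binding constraints are q = 0 and 9p + 6q = 7.
Solving simultaneously gives p = 7/9, q = 0.

p = 7/9, q = 0, minimum W = -28/3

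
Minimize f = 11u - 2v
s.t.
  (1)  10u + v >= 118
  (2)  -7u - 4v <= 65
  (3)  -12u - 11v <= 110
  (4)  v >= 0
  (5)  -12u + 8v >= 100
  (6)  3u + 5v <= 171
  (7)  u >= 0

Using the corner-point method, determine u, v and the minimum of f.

The binding constraints are 10u + v = 118 and 3u + 5v = 171.
Solving simultaneously gives u = 419/47, v = 1356/47.

u = 419/47, v = 1356/47, minimum f = 1897/47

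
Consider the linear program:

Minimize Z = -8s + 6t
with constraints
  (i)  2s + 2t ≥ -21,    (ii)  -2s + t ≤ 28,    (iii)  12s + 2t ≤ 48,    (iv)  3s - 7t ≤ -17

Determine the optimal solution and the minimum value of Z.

s = 151/45, t = 58/15, minimum Z = -164/45

Extreme points and Z = -8s + 6t:
  (-77/6, 7/3) → Z = 350/3
  (-181/20, -29/20) → Z = 637/10
  (-1/2, 27) → Z = 166
  (151/45, 58/15) → Z = -164/45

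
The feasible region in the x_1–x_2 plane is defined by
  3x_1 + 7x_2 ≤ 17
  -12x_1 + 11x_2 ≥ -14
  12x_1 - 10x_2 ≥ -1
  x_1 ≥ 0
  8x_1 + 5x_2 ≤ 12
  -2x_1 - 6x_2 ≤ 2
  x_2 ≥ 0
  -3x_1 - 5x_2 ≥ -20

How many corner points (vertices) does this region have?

Of the 28 pairwise boundary intersections, those satisfying every inequality are:
  (101/74, 8/37)
  (7/6, 0)
  (0, 1/10)
  (23/28, 38/35)
  (0, 0)

5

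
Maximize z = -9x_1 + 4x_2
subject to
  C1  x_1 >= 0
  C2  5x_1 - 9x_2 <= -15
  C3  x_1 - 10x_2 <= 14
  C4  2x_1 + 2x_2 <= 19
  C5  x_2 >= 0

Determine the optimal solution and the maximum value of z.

At the optimal vertex, x_1 = 0 and 2x_1 + 2x_2 = 19.
Solving simultaneously gives x_1 = 0, x_2 = 19/2.

x_1 = 0, x_2 = 19/2, maximum z = 38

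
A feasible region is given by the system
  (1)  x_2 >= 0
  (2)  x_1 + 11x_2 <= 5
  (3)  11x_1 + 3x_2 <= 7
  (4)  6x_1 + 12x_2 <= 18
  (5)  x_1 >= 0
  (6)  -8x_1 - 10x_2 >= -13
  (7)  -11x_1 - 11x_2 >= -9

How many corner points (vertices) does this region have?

5

Pairwise boundary intersections that survive every other constraint:
  (7/11, 0)
  (0, 0)
  (0, 5/11)
  (2/5, 23/55)
  (25/44, 1/4)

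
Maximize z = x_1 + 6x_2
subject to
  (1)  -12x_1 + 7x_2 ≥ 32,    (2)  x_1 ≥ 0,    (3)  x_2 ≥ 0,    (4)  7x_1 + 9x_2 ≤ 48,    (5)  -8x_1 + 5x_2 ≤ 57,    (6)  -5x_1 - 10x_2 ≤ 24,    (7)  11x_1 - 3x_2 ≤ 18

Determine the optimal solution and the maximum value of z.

x_1 = 0, x_2 = 16/3, maximum z = 32

Extreme points and z = x_1 + 6x_2:
  (0, 32/7) → z = 192/7
  (48/157, 800/157) → z = 4848/157
  (0, 16/3) → z = 32

The optimum lies where x_1 = 0 and 7x_1 + 9x_2 = 48.
Solving simultaneously gives x_1 = 0, x_2 = 16/3.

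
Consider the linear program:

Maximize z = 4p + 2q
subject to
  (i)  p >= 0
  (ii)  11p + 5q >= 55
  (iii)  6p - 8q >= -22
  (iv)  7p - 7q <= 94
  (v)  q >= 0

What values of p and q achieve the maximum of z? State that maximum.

p = 453/7, q = 359/7, maximum z = 2530/7

Vertices and z = 4p + 2q:
  (165/59, 286/59) → z = 1232/59
  (5, 0) → z = 20
  (453/7, 359/7) → z = 2530/7
  (94/7, 0) → z = 376/7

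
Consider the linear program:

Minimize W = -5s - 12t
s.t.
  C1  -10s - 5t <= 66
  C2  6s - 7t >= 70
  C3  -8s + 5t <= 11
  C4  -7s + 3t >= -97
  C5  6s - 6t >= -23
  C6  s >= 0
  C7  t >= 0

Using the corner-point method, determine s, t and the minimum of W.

s = 469/31, t = 92/31, minimum W = -3449/31

Extreme points and W = -5s - 12t:
  (469/31, 92/31) → W = -3449/31
  (35/3, 0) → W = -175/3
  (97/7, 0) → W = -485/7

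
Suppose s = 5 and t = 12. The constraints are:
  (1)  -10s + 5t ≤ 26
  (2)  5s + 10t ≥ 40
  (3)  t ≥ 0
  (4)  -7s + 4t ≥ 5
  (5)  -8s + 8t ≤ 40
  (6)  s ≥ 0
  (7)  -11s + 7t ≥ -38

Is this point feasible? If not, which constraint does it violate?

Constraint (5): -8s + 8t = 56, which is not ≤ 40. All other constraints are satisfied.

not feasible — violates (5)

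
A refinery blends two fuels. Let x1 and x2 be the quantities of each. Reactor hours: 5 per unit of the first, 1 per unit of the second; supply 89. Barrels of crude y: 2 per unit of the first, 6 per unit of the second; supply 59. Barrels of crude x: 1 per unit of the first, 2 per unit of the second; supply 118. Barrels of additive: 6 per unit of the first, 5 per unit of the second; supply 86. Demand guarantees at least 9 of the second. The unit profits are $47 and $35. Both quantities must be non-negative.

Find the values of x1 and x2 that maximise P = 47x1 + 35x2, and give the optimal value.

x1 = 5/2, x2 = 9, maximum P = 865/2

Corner points and P = 47x1 + 35x2:
  (0, 59/6) → P = 2065/6
  (0, 9) → P = 315
  (5/2, 9) → P = 865/2

The optimum lies where 2x1 + 6x2 = 59 and x2 = 9.
Solving simultaneously gives x1 = 5/2, x2 = 9.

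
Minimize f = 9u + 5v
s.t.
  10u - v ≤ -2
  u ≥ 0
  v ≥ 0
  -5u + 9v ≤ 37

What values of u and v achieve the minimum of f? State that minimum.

u = 0, v = 2, minimum f = 10

Vertices and f = 9u + 5v:
  (0, 2) → f = 10
  (19/85, 72/17) → f = 1971/85
  (0, 37/9) → f = 185/9

At the optimal vertex, 10u - v = -2 and u = 0.
Solving simultaneously gives u = 0, v = 2.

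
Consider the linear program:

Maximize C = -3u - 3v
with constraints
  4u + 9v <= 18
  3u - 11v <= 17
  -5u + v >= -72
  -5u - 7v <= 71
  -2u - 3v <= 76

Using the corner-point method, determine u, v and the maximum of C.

The optimum lies where 4u + 9v = 18 and -5u - 7v = 71.
Solving simultaneously gives u = -45, v = 22.

u = -45, v = 22, maximum C = 69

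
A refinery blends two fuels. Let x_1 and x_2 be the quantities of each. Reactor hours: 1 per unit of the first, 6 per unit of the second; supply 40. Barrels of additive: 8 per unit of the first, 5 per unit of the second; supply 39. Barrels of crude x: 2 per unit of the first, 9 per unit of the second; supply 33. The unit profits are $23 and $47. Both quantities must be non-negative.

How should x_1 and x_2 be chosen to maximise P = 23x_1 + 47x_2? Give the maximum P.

The optimum lies where 8x_1 + 5x_2 = 39 and 2x_1 + 9x_2 = 33.
Solving simultaneously gives x_1 = 3, x_2 = 3.

x_1 = 3, x_2 = 3, maximum P = 210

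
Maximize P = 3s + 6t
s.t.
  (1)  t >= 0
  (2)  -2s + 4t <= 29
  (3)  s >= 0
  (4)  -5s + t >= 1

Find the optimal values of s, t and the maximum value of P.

s = 25/18, t = 143/18, maximum P = 311/6

The binding constraints are -2s + 4t = 29 and -5s + t = 1.
Solving simultaneously gives s = 25/18, t = 143/18.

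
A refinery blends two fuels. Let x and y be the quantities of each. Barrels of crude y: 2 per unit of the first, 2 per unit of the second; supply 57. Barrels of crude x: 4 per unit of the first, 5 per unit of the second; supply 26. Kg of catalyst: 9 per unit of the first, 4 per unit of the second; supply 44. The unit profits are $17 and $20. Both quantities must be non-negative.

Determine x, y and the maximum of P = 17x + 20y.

Extreme points and P = 17x + 20y:
  (0, 0) → P = 0
  (0, 26/5) → P = 104
  (44/9, 0) → P = 748/9
  (4, 2) → P = 108

x = 4, y = 2, maximum P = 108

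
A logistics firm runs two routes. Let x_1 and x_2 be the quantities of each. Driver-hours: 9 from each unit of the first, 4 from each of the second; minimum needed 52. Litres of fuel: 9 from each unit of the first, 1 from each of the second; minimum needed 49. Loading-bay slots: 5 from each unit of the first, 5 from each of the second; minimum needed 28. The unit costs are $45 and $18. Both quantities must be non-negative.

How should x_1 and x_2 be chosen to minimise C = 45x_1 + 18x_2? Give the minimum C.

Feasible corners and C = 45x_1 + 18x_2:
  (0, 49) → C = 882
  (52/9, 0) → C = 260
  (16/3, 1) → C = 258
The feasible region is unbounded (it extends along (0, 1), (1, 0)), but C strictly increases along every unbounded feasible direction, so there is no improving ray and the minimum is attained at a vertex.

The binding constraints are 9x_1 + 4x_2 = 52 and 9x_1 + x_2 = 49.
Solving simultaneously gives x_1 = 16/3, x_2 = 1.

x_1 = 16/3, x_2 = 1, minimum C = 258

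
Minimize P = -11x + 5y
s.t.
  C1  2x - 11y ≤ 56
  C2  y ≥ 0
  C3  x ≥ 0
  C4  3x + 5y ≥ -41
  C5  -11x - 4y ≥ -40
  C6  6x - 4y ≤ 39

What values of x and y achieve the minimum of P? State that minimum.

Extreme points and P = -11x + 5y:
  (0, 0) → P = 0
  (40/11, 0) → P = -40
  (0, 10) → P = 50

At the optimal vertex, y = 0 and -11x - 4y = -40.
Solving simultaneously gives x = 40/11, y = 0.

x = 40/11, y = 0, minimum P = -40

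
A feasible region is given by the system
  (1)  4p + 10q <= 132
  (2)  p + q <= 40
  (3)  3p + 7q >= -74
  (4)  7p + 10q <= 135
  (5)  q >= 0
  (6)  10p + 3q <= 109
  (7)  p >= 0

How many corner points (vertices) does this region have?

5

Intersecting each pair of boundary lines and keeping only the points that satisfy every inequality leaves:
  (1, 64/5)
  (0, 66/5)
  (685/79, 587/79)
  (109/10, 0)
  (0, 0)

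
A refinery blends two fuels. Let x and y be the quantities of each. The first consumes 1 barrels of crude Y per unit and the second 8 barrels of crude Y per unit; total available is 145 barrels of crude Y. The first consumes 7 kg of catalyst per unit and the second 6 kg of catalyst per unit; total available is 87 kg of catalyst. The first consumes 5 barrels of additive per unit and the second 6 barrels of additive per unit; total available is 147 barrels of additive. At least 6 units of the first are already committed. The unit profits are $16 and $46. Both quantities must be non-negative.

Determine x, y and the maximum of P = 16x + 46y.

Feasible corners and P = 16x + 46y:
  (87/7, 0) → P = 1392/7
  (6, 0) → P = 96
  (6, 15/2) → P = 441

The optimum lies where 7x + 6y = 87 and x = 6.
Solving simultaneously gives x = 6, y = 15/2.

x = 6, y = 15/2, maximum P = 441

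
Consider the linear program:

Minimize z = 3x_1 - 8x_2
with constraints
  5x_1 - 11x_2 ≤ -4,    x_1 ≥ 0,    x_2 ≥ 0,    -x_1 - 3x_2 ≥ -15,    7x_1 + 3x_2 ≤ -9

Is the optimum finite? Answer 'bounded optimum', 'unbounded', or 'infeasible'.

The boundaries 5x_1 - 11x_2 = -4 and x_1 = 0 meet at (0, 4/11), but that point violates 7x_1 + 3x_2 ≤ -9. Every candidate vertex is excluded by some other constraint, so the feasible region is empty.

infeasible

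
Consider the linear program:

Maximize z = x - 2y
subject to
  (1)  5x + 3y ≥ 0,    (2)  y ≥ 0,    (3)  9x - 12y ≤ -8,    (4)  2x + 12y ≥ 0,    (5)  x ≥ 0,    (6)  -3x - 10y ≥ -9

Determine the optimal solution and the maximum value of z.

Extreme points and z = x - 2y:
  (0, 2/3) → z = -4/3
  (2/9, 5/6) → z = -13/9
  (0, 9/10) → z = -9/5

At the optimal vertex, 9x - 12y = -8 and x = 0.
Solving simultaneously gives x = 0, y = 2/3.

x = 0, y = 2/3, maximum z = -4/3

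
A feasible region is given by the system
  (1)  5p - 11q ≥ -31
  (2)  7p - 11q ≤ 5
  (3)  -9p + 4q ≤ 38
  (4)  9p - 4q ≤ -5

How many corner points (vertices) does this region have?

4

The feasible vertices (each the meet of two boundaries and inside every other half-plane) are:
  (-294/79, 89/79)
  (69/79, 254/79)
  (-438/71, -311/71)
  (-75/71, -80/71)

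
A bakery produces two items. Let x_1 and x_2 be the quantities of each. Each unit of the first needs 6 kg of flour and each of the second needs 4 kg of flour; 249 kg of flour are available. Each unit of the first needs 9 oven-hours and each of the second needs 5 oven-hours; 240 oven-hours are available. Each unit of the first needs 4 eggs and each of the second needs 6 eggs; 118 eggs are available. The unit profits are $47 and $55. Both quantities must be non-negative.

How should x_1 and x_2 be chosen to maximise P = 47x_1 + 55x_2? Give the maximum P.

x_1 = 25, x_2 = 3, maximum P = 1340

Corner points and P = 47x_1 + 55x_2:
  (0, 0) → P = 0
  (0, 59/3) → P = 3245/3
  (80/3, 0) → P = 3760/3
  (25, 3) → P = 1340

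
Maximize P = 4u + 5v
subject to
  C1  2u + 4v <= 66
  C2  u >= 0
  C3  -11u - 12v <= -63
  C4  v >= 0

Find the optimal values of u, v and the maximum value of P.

Extreme points and P = 4u + 5v:
  (0, 33/2) → P = 165/2
  (33, 0) → P = 132
  (0, 21/4) → P = 105/4
  (63/11, 0) → P = 252/11

At the optimal vertex, 2u + 4v = 66 and v = 0.
Solving simultaneously gives u = 33, v = 0.

u = 33, v = 0, maximum P = 132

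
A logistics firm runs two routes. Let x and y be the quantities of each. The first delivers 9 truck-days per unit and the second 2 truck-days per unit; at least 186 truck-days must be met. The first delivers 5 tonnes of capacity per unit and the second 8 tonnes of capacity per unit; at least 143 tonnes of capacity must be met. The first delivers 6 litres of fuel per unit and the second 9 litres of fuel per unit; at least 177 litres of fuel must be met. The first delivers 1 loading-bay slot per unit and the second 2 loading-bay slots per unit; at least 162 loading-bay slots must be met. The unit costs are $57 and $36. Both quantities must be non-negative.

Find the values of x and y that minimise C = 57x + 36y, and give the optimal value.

x = 3, y = 159/2, minimum C = 3033

Extreme points and C = 57x + 36y:
  (0, 93) → C = 3348
  (162, 0) → C = 9234
  (3, 159/2) → C = 3033
The feasible region is unbounded (it extends along (0, 1), (1, 0)), but C strictly increases along every unbounded feasible direction, so there is no improving ray and the minimum is attained at a vertex.

At the optimal vertex, 9x + 2y = 186 and x + 2y = 162.
Solving simultaneously gives x = 3, y = 159/2.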